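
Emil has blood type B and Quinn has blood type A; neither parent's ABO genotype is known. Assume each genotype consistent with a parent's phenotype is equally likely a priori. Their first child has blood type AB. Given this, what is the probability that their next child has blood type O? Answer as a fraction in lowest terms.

1/36

Possible genotypes: Emil ∈ {I^B I^B, I^B i}; Quinn ∈ {I^A I^A, I^A i}.
Weight each parental genotype pair by prior × P(type-AB child):
  I^B I^B × I^A I^A: posterior weight 4/9; P(next child type O) = 0.
  I^B I^B × I^A i: posterior weight 2/9; P(next child type O) = 0.
  I^B i × I^A I^A: posterior weight 2/9; P(next child type O) = 0.
  I^B i × I^A i: posterior weight 1/9; P(next child type O) = 1/4.
Weighted sum = 1/36.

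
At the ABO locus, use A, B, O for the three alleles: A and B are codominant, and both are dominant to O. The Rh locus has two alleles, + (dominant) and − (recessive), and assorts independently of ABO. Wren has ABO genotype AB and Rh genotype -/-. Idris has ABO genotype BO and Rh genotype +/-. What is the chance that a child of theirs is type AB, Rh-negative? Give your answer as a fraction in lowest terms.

ABO cross AB × BO → offspring phenotypes: 1/4 A, 1/2 B, 1/4 AB.
Rh cross -/- × +/- → 1/2 Rh+, 1/2 Rh-.
Independent loci: P(type AB, Rh-negative) = 1/4 × 1/2 = 1/8.

1/8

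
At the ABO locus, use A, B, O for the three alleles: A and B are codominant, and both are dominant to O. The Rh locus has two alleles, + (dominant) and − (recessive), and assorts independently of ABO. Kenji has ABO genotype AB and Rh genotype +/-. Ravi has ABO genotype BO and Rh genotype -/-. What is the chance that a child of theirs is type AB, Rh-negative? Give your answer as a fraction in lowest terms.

1/8

ABO cross AB × BO → offspring phenotypes: 1/4 A, 1/2 B, 1/4 AB.
Rh cross +/- × -/- → 1/2 Rh+, 1/2 Rh-.
Independent loci: P(type AB, Rh-negative) = 1/4 × 1/2 = 1/8.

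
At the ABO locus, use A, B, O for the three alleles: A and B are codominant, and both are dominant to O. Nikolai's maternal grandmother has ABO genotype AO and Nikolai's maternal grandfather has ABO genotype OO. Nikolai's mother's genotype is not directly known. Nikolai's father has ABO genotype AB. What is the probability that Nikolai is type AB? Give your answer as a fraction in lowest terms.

1/8

Nikolai's mother's ABO genotype from AO × OO: 1/2 AO, 1/2 OO.
Crossing each possibility with the father AB and summing P(type AB): 1/2·1/4 + 1/2·0 = 1/8.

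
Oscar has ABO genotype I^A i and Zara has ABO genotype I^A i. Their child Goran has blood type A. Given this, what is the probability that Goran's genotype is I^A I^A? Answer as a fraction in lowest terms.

1/3

Cross I^A i × I^A i → 1/4 I^A I^A, 1/2 I^A i, 1/4 i i.
Type-A genotypes among offspring: I^A I^A (1/4), I^A i (1/2); total 3/4.
P(I^A I^A | type A) = (1/4) / (3/4) = 1/3.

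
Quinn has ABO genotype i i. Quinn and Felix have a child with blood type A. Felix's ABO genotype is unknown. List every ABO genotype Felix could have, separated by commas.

For each candidate genotype of Felix, check whether crossing it with i i can produce every observed child phenotype.
  I^A I^A → possible child types {A} ✓
  I^A I^B → possible child types {A, B} ✓
  I^A i → possible child types {O, A} ✓
  I^B I^B → possible child types {B} ✗
  I^B i → possible child types {O, B} ✗
  i i → possible child types {O} ✗

I^A I^A, I^A I^B, I^A i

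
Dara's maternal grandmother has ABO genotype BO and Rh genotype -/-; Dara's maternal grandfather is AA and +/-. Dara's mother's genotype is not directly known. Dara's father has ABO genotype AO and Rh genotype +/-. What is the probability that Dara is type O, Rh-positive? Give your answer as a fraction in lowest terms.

Dara's mother's ABO genotype from BO × AA: 1/2 AB, 1/2 AO.
Crossing each possibility with the father AO and summing P(type O): 1/2·0 + 1/2·1/4 = 1/8.
Similarly for Rh via the mother's Rh distribution: P(Rh+) = 5/8.
Independent loci: 1/8 × 5/8 = 5/64.

5/64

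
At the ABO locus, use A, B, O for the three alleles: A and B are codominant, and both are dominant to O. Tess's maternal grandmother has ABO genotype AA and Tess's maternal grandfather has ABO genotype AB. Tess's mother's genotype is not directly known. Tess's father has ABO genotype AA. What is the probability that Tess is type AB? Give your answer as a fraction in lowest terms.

Tess's mother's ABO genotype from AA × AB: 1/2 AA, 1/2 AB.
Crossing each possibility with the father AA and summing P(type AB): 1/2·0 + 1/2·1/2 = 1/4.

1/4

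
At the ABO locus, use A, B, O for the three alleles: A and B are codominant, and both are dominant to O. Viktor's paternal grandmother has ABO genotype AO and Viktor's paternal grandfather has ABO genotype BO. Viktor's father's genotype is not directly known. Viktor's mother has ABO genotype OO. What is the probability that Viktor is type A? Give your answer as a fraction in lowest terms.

Viktor's father's ABO genotype from AO × BO: 1/4 AB, 1/4 AO, 1/4 BO, 1/4 OO.
Crossing each possibility with the mother OO and summing P(type A): 1/4·1/2 + 1/4·1/2 + 1/4·0 + 1/4·0 = 1/4.

1/4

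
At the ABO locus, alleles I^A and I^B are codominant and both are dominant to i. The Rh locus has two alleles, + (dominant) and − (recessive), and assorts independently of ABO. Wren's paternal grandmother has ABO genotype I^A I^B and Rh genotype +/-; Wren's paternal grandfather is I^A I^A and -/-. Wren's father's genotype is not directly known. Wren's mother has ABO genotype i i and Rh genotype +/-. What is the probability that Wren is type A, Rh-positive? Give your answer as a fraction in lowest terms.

15/32

Wren's father's ABO genotype from I^A I^B × I^A I^A: 1/2 I^A I^A, 1/2 I^A I^B.
Crossing each possibility with the mother i i and summing P(type A): 1/2·1 + 1/2·1/2 = 3/4.
Similarly for Rh via the father's Rh distribution: P(Rh+) = 5/8.
Independent loci: 3/4 × 5/8 = 15/32.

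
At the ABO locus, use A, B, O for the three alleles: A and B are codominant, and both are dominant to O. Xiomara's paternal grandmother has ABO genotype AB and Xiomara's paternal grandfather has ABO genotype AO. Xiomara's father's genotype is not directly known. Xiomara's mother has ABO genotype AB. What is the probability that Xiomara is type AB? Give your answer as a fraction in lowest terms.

Xiomara's father's ABO genotype from AB × AO: 1/4 AA, 1/4 AB, 1/4 AO, 1/4 BO.
Crossing each possibility with the mother AB and summing P(type AB): 1/4·1/2 + 1/4·1/2 + 1/4·1/4 + 1/4·1/4 = 3/8.

3/8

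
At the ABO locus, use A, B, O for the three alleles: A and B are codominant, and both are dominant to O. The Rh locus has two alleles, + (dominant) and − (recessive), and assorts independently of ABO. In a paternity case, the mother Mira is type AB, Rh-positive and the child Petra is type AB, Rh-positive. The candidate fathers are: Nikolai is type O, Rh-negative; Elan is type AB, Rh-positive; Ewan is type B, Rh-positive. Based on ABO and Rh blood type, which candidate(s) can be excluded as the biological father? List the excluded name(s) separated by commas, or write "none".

Nikolai

A candidate is excluded only if no genotype consistent with his phenotype could produce a type AB, Rh-positive child with a type AB, Rh-positive mother.
Nikolai (type O, Rh-): no genotype consistent with that phenotype can produce a type-AB Rh+ child with a type-AB mother.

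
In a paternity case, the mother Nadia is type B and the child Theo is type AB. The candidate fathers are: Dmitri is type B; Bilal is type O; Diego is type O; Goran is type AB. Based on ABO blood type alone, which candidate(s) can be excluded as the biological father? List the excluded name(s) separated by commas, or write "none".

A candidate is excluded only if no genotype consistent with his phenotype could produce a type AB child with a type B mother.
Dmitri (type B): no genotype consistent with that phenotype can produce a type-AB child with a type-B mother.
Bilal (type O): no genotype consistent with that phenotype can produce a type-AB child with a type-B mother.
Diego (type O): no genotype consistent with that phenotype can produce a type-AB child with a type-B mother.

Dmitri, Bilal, Diego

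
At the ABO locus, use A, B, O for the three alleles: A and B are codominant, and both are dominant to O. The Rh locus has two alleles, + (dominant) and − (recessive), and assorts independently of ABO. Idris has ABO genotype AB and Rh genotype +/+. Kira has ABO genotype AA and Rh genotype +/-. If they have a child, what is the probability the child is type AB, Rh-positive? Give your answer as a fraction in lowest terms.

ABO cross AB × AA → offspring phenotypes: 1/2 A, 1/2 AB.
Rh cross +/+ × +/- → 1 Rh+.
Independent loci: P(type AB, Rh-positive) = 1/2 × 1 = 1/2.

1/2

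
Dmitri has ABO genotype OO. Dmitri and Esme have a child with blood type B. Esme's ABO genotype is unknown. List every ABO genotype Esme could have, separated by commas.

For each candidate genotype of Esme, check whether crossing it with OO can produce every observed child phenotype.
  AA → possible child types {A} ✗
  AB → possible child types {A, B} ✓
  AO → possible child types {O, A} ✗
  BB → possible child types {B} ✓
  BO → possible child types {O, B} ✓
  OO → possible child types {O} ✗

AB, BB, BO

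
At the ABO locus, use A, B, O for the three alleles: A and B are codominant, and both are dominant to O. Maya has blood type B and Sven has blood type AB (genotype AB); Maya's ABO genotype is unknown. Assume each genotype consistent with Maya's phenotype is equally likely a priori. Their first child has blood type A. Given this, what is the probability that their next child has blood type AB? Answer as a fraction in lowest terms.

1/4

Possible genotypes: Maya ∈ {BB, BO}; Sven ∈ {AB}.
Weight each parental genotype pair by prior × P(type-A child):
  BO × AB: posterior weight 1; P(next child type AB) = 1/4.
Weighted sum = 1/4.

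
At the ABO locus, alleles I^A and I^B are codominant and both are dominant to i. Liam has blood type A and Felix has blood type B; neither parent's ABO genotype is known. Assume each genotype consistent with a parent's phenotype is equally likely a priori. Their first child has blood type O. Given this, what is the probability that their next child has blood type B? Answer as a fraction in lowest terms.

1/4

Possible genotypes: Liam ∈ {I^A I^A, I^A i}; Felix ∈ {I^B I^B, I^B i}.
Weight each parental genotype pair by prior × P(type-O child):
  I^A i × I^B i: posterior weight 1; P(next child type B) = 1/4.
Weighted sum = 1/4.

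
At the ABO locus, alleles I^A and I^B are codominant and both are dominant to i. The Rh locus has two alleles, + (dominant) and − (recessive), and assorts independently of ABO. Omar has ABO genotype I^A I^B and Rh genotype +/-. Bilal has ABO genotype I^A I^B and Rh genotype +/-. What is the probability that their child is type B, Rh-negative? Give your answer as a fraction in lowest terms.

ABO cross I^A I^B × I^A I^B → offspring phenotypes: 1/4 A, 1/4 B, 1/2 AB.
Rh cross +/- × +/- → 3/4 Rh+, 1/4 Rh-.
Independent loci: P(type B, Rh-negative) = 1/4 × 1/4 = 1/16.

1/16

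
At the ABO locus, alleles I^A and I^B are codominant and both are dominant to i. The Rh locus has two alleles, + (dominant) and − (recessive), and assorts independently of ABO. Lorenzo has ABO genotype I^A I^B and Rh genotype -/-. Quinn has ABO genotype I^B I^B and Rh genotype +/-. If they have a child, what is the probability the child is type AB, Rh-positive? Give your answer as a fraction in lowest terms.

1/4

ABO cross I^A I^B × I^B I^B → offspring phenotypes: 1/2 B, 1/2 AB.
Rh cross -/- × +/- → 1/2 Rh+, 1/2 Rh-.
Independent loci: P(type AB, Rh-positive) = 1/2 × 1/2 = 1/4.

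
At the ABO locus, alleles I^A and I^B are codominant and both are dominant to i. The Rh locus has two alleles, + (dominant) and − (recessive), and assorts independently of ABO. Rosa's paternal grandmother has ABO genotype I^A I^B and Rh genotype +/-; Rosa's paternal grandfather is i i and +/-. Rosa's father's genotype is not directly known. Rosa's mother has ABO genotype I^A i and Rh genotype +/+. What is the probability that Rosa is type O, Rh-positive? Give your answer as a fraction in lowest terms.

1/4

Rosa's father's ABO genotype from I^A I^B × i i: 1/2 I^A i, 1/2 I^B i.
Crossing each possibility with the mother I^A i and summing P(type O): 1/2·1/4 + 1/2·1/4 = 1/4.
Similarly for Rh via the father's Rh distribution: P(Rh+) = 1.
Independent loci: 1/4 × 1 = 1/4.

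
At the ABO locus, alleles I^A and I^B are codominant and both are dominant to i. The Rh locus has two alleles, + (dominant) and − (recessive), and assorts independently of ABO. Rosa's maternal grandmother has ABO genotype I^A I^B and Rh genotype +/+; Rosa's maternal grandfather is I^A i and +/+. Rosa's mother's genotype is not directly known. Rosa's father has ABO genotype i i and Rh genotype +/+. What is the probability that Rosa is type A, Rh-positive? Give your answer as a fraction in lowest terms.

1/2

Rosa's mother's ABO genotype from I^A I^B × I^A i: 1/4 I^A I^A, 1/4 I^A I^B, 1/4 I^A i, 1/4 I^B i.
Crossing each possibility with the father i i and summing P(type A): 1/4·1 + 1/4·1/2 + 1/4·1/2 + 1/4·0 = 1/2.
Similarly for Rh via the mother's Rh distribution: P(Rh+) = 1.
Independent loci: 1/2 × 1 = 1/2.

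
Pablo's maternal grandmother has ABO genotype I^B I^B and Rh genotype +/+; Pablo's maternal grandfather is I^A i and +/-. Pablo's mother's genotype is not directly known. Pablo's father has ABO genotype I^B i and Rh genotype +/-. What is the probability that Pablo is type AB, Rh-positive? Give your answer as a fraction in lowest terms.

Pablo's mother's ABO genotype from I^B I^B × I^A i: 1/2 I^A I^B, 1/2 I^B i.
Crossing each possibility with the father I^B i and summing P(type AB): 1/2·1/4 + 1/2·0 = 1/8.
Similarly for Rh via the mother's Rh distribution: P(Rh+) = 7/8.
Independent loci: 1/8 × 7/8 = 7/64.

7/64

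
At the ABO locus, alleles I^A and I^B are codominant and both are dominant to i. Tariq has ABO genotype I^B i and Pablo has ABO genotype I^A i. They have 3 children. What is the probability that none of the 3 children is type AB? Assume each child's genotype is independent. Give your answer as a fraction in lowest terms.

27/64

ABO cross I^B i × I^A i → 1/4 O, 1/4 A, 1/4 B, 1/4 AB.
So P(type AB) = 1/4 per child.
P(not type AB) = 3/4 for one child; (3/4)^3 = 27/64.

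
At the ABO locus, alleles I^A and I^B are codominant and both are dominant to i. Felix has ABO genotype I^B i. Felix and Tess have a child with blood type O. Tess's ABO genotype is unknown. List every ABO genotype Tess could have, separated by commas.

For each candidate genotype of Tess, check whether crossing it with I^B i can produce every observed child phenotype.
  I^A I^A → possible child types {A, AB} ✗
  I^A I^B → possible child types {A, B, AB} ✗
  I^A i → possible child types {O, A, B, AB} ✓
  I^B I^B → possible child types {B} ✗
  I^B i → possible child types {O, B} ✓
  i i → possible child types {O, B} ✓

I^A i, I^B i, i i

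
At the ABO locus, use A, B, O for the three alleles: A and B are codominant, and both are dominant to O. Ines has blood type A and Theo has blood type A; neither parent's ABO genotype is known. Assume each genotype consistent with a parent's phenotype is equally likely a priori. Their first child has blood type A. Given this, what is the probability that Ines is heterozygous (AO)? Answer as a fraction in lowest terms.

7/15

Possible genotypes: Ines ∈ {AA, AO}; Theo ∈ {AA, AO}.
Weight each parental genotype pair by prior × P(type-A child):
  AA × AA: posterior weight 4/15.
  AA × AO: posterior weight 4/15.
  AO × AA: posterior weight 4/15.
  AO × AO: posterior weight 1/5.
Sum the posterior weight over pairs where Ines is AO: 7/15.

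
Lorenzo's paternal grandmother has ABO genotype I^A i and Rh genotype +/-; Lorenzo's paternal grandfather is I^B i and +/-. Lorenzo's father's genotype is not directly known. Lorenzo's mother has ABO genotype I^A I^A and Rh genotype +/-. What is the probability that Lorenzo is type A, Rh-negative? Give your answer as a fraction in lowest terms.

3/16

Lorenzo's father's ABO genotype from I^A i × I^B i: 1/4 I^A I^B, 1/4 I^A i, 1/4 I^B i, 1/4 i i.
Crossing each possibility with the mother I^A I^A and summing P(type A): 1/4·1/2 + 1/4·1 + 1/4·1/2 + 1/4·1 = 3/4.
Similarly for Rh via the father's Rh distribution: P(Rh-) = 1/4.
Independent loci: 3/4 × 1/4 = 3/16.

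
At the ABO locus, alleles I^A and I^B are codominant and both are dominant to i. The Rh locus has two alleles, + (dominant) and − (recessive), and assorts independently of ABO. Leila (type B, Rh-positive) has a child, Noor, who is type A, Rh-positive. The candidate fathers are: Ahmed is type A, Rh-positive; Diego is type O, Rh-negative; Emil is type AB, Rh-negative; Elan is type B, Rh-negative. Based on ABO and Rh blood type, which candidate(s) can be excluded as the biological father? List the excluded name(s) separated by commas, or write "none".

A candidate is excluded only if no genotype consistent with his phenotype could produce a type A, Rh-positive child with a type B, Rh-positive mother.
Diego (type O, Rh-): no genotype consistent with that phenotype can produce a type-A Rh+ child with a type-B mother.
Elan (type B, Rh-): no genotype consistent with that phenotype can produce a type-A Rh+ child with a type-B mother.

Diego, Elan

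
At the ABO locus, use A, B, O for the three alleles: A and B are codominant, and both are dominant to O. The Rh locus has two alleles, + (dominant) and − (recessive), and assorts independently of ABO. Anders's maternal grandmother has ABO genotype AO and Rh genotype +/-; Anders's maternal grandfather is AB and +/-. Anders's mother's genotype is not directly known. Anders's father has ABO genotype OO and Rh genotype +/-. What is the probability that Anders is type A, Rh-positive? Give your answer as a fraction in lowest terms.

3/8

Anders's mother's ABO genotype from AO × AB: 1/4 AA, 1/4 AB, 1/4 AO, 1/4 BO.
Crossing each possibility with the father OO and summing P(type A): 1/4·1 + 1/4·1/2 + 1/4·1/2 + 1/4·0 = 1/2.
Similarly for Rh via the mother's Rh distribution: P(Rh+) = 3/4.
Independent loci: 1/2 × 3/4 = 3/8.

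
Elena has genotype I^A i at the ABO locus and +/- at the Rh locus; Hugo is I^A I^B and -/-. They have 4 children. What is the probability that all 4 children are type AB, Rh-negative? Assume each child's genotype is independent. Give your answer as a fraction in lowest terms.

ABO cross I^A i × I^A I^B → 1/2 A, 1/4 B, 1/4 AB.
Rh cross +/- × -/- → 1/2 Rh+, 1/2 Rh-; so P(type AB, Rh-negative) = 1/4 × 1/2 = 1/8 per child.
All 4 independent: (1/8)^4 = 1/4096.

1/4096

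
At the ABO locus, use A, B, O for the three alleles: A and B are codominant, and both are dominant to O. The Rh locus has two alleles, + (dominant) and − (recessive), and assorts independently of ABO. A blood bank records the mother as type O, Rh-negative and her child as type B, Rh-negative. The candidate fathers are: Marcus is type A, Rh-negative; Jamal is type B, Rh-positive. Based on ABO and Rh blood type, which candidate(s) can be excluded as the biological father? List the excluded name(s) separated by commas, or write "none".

Marcus

A candidate is excluded only if no genotype consistent with his phenotype could produce a type B, Rh-negative child with a type O, Rh-negative mother.
Marcus (type A, Rh-): no genotype consistent with that phenotype can produce a type-B Rh- child with a type-O mother.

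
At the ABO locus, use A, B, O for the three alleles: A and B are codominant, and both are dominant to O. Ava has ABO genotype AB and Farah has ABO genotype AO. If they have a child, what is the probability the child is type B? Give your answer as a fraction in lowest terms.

ABO cross AB × AO → offspring phenotypes: 1/2 A, 1/4 B, 1/4 AB.
So P(type B) = 1/4.

1/4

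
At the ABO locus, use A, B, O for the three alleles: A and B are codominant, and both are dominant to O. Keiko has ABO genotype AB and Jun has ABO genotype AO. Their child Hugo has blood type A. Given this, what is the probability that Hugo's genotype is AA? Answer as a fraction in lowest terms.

1/2

Cross AB × AO → 1/4 AA, 1/4 AB, 1/4 AO, 1/4 BO.
Type-A genotypes among offspring: AA (1/4), AO (1/4); total 1/2.
P(AA | type A) = (1/4) / (1/2) = 1/2.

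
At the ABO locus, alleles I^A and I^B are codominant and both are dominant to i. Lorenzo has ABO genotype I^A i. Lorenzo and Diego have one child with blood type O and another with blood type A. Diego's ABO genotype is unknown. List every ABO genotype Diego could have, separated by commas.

I^A i, I^B i, i i

For each candidate genotype of Diego, check whether crossing it with I^A i can produce every observed child phenotype.
  I^A I^A → possible child types {A} ✗
  I^A I^B → possible child types {A, B, AB} ✗
  I^A i → possible child types {O, A} ✓
  I^B I^B → possible child types {B, AB} ✗
  I^B i → possible child types {O, A, B, AB} ✓
  i i → possible child types {O, A} ✓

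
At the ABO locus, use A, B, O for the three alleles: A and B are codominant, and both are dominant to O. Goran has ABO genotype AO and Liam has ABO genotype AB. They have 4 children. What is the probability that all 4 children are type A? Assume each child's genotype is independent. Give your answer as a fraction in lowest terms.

1/16

ABO cross AO × AB → 1/2 A, 1/4 B, 1/4 AB.
So P(type A) = 1/2 per child.
All 4 independent: (1/2)^4 = 1/16.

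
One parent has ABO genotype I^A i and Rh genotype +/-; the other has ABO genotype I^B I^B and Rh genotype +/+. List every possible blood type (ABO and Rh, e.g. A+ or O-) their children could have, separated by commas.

Gametes from I^A i × I^B I^B give offspring ABO genotypes I^A I^B, I^B i, i.e. phenotypes B, AB.
Rh cross +/- × +/+ → phenotypes Rh+.
Combining independently: B+, AB+.

B+, AB+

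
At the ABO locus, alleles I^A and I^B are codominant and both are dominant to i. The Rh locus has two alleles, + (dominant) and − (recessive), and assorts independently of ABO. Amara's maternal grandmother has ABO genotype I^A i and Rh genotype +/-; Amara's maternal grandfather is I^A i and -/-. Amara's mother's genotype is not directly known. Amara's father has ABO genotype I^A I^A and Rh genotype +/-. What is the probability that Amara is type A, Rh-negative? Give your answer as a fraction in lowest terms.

3/8

Amara's mother's ABO genotype from I^A i × I^A i: 1/4 I^A I^A, 1/2 I^A i, 1/4 i i.
Crossing each possibility with the father I^A I^A and summing P(type A): 1/4·1 + 1/2·1 + 1/4·1 = 1.
Similarly for Rh via the mother's Rh distribution: P(Rh-) = 3/8.
Independent loci: 1 × 3/8 = 3/8.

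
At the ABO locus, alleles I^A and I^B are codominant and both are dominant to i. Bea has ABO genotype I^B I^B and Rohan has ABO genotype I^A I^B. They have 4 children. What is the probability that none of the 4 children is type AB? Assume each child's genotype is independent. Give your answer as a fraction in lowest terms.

ABO cross I^B I^B × I^A I^B → 1/2 B, 1/2 AB.
So P(type AB) = 1/2 per child.
P(not type AB) = 1/2 for one child; (1/2)^4 = 1/16.

1/16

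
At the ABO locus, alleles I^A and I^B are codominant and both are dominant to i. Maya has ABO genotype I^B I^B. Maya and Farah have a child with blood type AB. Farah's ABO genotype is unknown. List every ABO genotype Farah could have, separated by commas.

I^A I^A, I^A I^B, I^A i

For each candidate genotype of Farah, check whether crossing it with I^B I^B can produce every observed child phenotype.
  I^A I^A → possible child types {AB} ✓
  I^A I^B → possible child types {B, AB} ✓
  I^A i → possible child types {B, AB} ✓
  I^B I^B → possible child types {B} ✗
  I^B i → possible child types {B} ✗
  i i → possible child types {B} ✗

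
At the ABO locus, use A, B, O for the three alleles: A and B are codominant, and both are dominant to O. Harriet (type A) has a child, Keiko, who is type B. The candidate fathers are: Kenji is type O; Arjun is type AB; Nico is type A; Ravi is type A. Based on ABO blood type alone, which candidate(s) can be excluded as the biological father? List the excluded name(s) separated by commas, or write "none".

Kenji, Nico, Ravi

A candidate is excluded only if no genotype consistent with his phenotype could produce a type B child with a type A mother.
Kenji (type O): no genotype consistent with that phenotype can produce a type-B child with a type-A mother.
Nico (type A): no genotype consistent with that phenotype can produce a type-B child with a type-A mother.
Ravi (type A): no genotype consistent with that phenotype can produce a type-B child with a type-A mother.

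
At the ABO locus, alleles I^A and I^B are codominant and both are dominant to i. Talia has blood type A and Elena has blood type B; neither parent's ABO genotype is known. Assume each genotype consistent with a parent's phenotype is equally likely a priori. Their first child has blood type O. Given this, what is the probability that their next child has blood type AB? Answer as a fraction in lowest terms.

1/4

Possible genotypes: Talia ∈ {I^A I^A, I^A i}; Elena ∈ {I^B I^B, I^B i}.
Weight each parental genotype pair by prior × P(type-O child):
  I^A i × I^B i: posterior weight 1; P(next child type AB) = 1/4.
Weighted sum = 1/4.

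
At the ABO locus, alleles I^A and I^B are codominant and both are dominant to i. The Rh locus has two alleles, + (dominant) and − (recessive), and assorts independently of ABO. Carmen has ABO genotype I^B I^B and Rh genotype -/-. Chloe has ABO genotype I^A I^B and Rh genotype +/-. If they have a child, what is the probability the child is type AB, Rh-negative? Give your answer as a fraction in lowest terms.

1/4

ABO cross I^B I^B × I^A I^B → offspring phenotypes: 1/2 B, 1/2 AB.
Rh cross -/- × +/- → 1/2 Rh+, 1/2 Rh-.
Independent loci: P(type AB, Rh-negative) = 1/2 × 1/2 = 1/4.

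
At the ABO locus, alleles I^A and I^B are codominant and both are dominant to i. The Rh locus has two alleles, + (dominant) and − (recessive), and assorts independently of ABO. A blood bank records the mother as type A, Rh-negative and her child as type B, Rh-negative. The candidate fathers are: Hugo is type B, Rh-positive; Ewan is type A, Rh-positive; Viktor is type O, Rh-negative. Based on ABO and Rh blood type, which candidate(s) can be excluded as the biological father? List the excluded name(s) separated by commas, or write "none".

Ewan, Viktor

A candidate is excluded only if no genotype consistent with his phenotype could produce a type B, Rh-negative child with a type A, Rh-negative mother.
Ewan (type A, Rh+): no genotype consistent with that phenotype can produce a type-B Rh- child with a type-A mother.
Viktor (type O, Rh-): no genotype consistent with that phenotype can produce a type-B Rh- child with a type-A mother.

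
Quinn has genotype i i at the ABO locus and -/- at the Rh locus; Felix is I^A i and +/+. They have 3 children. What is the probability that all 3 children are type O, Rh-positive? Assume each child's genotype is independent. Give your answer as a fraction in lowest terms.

ABO cross i i × I^A i → 1/2 O, 1/2 A.
Rh cross -/- × +/+ → 1 Rh+; so P(type O, Rh-positive) = 1/2 × 1 = 1/2 per child.
All 3 independent: (1/2)^3 = 1/8.

1/8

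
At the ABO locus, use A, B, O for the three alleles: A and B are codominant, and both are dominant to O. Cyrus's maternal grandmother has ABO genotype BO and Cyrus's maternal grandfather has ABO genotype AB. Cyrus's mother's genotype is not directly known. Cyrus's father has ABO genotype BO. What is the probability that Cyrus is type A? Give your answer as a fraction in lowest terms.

Cyrus's mother's ABO genotype from BO × AB: 1/4 AB, 1/4 AO, 1/4 BB, 1/4 BO.
Crossing each possibility with the father BO and summing P(type A): 1/4·1/4 + 1/4·1/4 + 1/4·0 + 1/4·0 = 1/8.

1/8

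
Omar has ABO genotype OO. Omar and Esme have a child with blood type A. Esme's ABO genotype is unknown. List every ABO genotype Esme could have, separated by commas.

For each candidate genotype of Esme, check whether crossing it with OO can produce every observed child phenotype.
  AA → possible child types {A} ✓
  AB → possible child types {A, B} ✓
  AO → possible child types {O, A} ✓
  BB → possible child types {B} ✗
  BO → possible child types {O, B} ✗
  OO → possible child types {O} ✗

AA, AB, AO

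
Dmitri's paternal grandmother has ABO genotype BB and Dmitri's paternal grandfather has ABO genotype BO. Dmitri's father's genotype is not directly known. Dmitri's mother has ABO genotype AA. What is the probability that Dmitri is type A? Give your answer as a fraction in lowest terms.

Dmitri's father's ABO genotype from BB × BO: 1/2 BB, 1/2 BO.
Crossing each possibility with the mother AA and summing P(type A): 1/2·0 + 1/2·1/2 = 1/4.

1/4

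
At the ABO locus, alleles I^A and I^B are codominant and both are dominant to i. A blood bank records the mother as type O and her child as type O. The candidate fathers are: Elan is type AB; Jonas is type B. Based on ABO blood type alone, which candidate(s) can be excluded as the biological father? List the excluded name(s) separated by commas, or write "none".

Elan

A candidate is excluded only if no genotype consistent with his phenotype could produce a type O child with a type O mother.
Elan (type AB): no genotype consistent with that phenotype can produce a type-O child with a type-O mother.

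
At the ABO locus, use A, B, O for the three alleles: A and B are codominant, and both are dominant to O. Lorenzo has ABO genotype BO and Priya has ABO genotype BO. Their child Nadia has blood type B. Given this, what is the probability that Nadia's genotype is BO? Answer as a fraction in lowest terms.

Cross BO × BO → 1/4 BB, 1/2 BO, 1/4 OO.
Type-B genotypes among offspring: BB (1/4), BO (1/2); total 3/4.
P(BO | type B) = (1/2) / (3/4) = 2/3.

2/3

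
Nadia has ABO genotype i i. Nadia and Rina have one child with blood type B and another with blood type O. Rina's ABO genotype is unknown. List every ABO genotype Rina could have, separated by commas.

I^B i

For each candidate genotype of Rina, check whether crossing it with i i can produce every observed child phenotype.
  I^A I^A → possible child types {A} ✗
  I^A I^B → possible child types {A, B} ✗
  I^A i → possible child types {O, A} ✗
  I^B I^B → possible child types {B} ✗
  I^B i → possible child types {O, B} ✓
  i i → possible child types {O} ✗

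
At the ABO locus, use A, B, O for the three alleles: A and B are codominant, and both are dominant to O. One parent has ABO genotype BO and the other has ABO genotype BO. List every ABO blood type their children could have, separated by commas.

Gametes from BO × BO give offspring ABO genotypes BB, BO, OO, i.e. phenotypes O, B.

O, B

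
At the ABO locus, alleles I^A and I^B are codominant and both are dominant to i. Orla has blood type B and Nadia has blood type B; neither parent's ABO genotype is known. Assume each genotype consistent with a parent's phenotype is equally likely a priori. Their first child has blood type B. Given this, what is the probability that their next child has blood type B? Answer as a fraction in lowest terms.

19/20

Possible genotypes: Orla ∈ {I^B I^B, I^B i}; Nadia ∈ {I^B I^B, I^B i}.
Weight each parental genotype pair by prior × P(type-B child):
  I^B I^B × I^B I^B: posterior weight 4/15; P(next child type B) = 1.
  I^B I^B × I^B i: posterior weight 4/15; P(next child type B) = 1.
  I^B i × I^B I^B: posterior weight 4/15; P(next child type B) = 1.
  I^B i × I^B i: posterior weight 1/5; P(next child type B) = 3/4.
Weighted sum = 19/20.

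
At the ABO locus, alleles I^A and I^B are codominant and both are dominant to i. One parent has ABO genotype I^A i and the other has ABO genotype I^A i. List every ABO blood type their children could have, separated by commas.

Gametes from I^A i × I^A i give offspring ABO genotypes I^A I^A, I^A i, i i, i.e. phenotypes O, A.

O, A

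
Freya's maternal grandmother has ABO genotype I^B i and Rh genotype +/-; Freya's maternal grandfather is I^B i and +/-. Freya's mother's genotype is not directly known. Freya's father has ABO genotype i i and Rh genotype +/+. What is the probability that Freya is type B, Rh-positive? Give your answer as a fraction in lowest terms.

Freya's mother's ABO genotype from I^B i × I^B i: 1/4 I^B I^B, 1/2 I^B i, 1/4 i i.
Crossing each possibility with the father i i and summing P(type B): 1/4·1 + 1/2·1/2 + 1/4·0 = 1/2.
Similarly for Rh via the mother's Rh distribution: P(Rh+) = 1.
Independent loci: 1/2 × 1 = 1/2.

1/2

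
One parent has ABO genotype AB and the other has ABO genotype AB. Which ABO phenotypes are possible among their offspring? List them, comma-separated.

Gametes from AB × AB give offspring ABO genotypes AA, AB, BB, i.e. phenotypes A, B, AB.

A, B, AB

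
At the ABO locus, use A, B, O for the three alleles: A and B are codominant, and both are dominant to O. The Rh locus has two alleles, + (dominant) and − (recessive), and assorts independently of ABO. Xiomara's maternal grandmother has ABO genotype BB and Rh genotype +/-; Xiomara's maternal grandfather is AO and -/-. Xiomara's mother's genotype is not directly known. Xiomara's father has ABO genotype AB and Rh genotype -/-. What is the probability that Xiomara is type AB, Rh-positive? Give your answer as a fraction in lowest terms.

Xiomara's mother's ABO genotype from BB × AO: 1/2 AB, 1/2 BO.
Crossing each possibility with the father AB and summing P(type AB): 1/2·1/2 + 1/2·1/4 = 3/8.
Similarly for Rh via the mother's Rh distribution: P(Rh+) = 1/4.
Independent loci: 3/8 × 1/4 = 3/32.

3/32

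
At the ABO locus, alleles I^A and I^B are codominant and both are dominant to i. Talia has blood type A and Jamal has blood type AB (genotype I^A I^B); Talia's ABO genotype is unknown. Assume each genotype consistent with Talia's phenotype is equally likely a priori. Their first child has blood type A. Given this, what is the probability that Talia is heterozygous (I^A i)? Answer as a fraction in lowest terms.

1/2

Possible genotypes: Talia ∈ {I^A I^A, I^A i}; Jamal ∈ {I^A I^B}.
Weight each parental genotype pair by prior × P(type-A child):
  I^A I^A × I^A I^B: posterior weight 1/2.
  I^A i × I^A I^B: posterior weight 1/2.
Sum the posterior weight over pairs where Talia is I^A i: 1/2.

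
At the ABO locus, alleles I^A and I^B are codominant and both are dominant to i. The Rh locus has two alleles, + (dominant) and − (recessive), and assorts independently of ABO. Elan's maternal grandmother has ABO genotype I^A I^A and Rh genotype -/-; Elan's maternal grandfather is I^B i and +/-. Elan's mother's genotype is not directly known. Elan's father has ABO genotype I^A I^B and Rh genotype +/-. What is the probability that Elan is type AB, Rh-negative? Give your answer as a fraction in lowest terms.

Elan's mother's ABO genotype from I^A I^A × I^B i: 1/2 I^A I^B, 1/2 I^A i.
Crossing each possibility with the father I^A I^B and summing P(type AB): 1/2·1/2 + 1/2·1/4 = 3/8.
Similarly for Rh via the mother's Rh distribution: P(Rh-) = 3/8.
Independent loci: 3/8 × 3/8 = 9/64.

9/64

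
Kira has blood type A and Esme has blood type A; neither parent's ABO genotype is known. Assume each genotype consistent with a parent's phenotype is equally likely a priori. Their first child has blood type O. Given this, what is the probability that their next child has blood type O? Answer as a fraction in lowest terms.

Possible genotypes: Kira ∈ {I^A I^A, I^A i}; Esme ∈ {I^A I^A, I^A i}.
Weight each parental genotype pair by prior × P(type-O child):
  I^A i × I^A i: posterior weight 1; P(next child type O) = 1/4.
Weighted sum = 1/4.

1/4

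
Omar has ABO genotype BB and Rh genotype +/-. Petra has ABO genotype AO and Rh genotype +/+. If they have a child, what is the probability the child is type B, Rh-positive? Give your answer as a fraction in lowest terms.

ABO cross BB × AO → offspring phenotypes: 1/2 B, 1/2 AB.
Rh cross +/- × +/+ → 1 Rh+.
Independent loci: P(type B, Rh-positive) = 1/2 × 1 = 1/2.

1/2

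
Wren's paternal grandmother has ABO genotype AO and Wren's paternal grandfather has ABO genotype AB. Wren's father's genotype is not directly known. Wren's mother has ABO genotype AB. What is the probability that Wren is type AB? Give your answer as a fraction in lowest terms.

Wren's father's ABO genotype from AO × AB: 1/4 AA, 1/4 AB, 1/4 AO, 1/4 BO.
Crossing each possibility with the mother AB and summing P(type AB): 1/4·1/2 + 1/4·1/2 + 1/4·1/4 + 1/4·1/4 = 3/8.

3/8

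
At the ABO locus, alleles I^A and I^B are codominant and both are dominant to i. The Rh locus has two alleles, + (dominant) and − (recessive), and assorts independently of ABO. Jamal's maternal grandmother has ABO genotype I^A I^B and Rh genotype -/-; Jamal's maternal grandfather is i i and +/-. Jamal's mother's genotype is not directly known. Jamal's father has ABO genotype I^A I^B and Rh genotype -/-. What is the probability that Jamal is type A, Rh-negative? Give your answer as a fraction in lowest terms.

Jamal's mother's ABO genotype from I^A I^B × i i: 1/2 I^A i, 1/2 I^B i.
Crossing each possibility with the father I^A I^B and summing P(type A): 1/2·1/2 + 1/2·1/4 = 3/8.
Similarly for Rh via the mother's Rh distribution: P(Rh-) = 3/4.
Independent loci: 3/8 × 3/4 = 9/32.

9/32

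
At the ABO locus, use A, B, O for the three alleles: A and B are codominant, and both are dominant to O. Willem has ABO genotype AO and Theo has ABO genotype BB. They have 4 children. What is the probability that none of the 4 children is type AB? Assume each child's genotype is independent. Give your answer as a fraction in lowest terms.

ABO cross AO × BB → 1/2 B, 1/2 AB.
So P(type AB) = 1/2 per child.
P(not type AB) = 1/2 for one child; (1/2)^4 = 1/16.

1/16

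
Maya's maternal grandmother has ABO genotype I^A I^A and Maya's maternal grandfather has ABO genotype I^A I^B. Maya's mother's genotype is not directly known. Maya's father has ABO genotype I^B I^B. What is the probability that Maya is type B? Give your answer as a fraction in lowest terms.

Maya's mother's ABO genotype from I^A I^A × I^A I^B: 1/2 I^A I^A, 1/2 I^A I^B.
Crossing each possibility with the father I^B I^B and summing P(type B): 1/2·0 + 1/2·1/2 = 1/4.

1/4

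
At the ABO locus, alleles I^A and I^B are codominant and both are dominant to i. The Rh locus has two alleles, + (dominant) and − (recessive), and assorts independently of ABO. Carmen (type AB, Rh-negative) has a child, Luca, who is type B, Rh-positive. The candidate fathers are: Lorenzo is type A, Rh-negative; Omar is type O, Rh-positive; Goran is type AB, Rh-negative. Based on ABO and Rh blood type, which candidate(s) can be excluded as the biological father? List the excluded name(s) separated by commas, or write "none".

A candidate is excluded only if no genotype consistent with his phenotype could produce a type B, Rh-positive child with a type AB, Rh-negative mother.
Lorenzo (type A, Rh-): no genotype consistent with that phenotype can produce a type-B Rh+ child with a type-AB mother.
Goran (type AB, Rh-): no genotype consistent with that phenotype can produce a type-B Rh+ child with a type-AB mother.

Lorenzo, Goran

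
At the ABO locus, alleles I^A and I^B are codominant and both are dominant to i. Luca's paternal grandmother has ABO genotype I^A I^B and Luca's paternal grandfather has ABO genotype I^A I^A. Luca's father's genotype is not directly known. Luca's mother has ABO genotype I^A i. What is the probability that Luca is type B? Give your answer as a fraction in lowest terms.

1/8

Luca's father's ABO genotype from I^A I^B × I^A I^A: 1/2 I^A I^A, 1/2 I^A I^B.
Crossing each possibility with the mother I^A i and summing P(type B): 1/2·0 + 1/2·1/4 = 1/8.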